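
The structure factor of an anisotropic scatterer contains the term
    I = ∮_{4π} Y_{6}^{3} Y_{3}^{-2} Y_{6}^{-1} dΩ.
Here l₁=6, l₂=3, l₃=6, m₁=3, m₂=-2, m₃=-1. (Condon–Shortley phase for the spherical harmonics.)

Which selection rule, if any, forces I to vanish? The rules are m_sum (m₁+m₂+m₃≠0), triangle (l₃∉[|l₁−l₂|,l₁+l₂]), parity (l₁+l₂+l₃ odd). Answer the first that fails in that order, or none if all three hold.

azimuthal sum: 3 − 2 − 1 = 0  ✓
3 ≤ 6 ≤ 9 (triangle on l)  ✓
L = 6 + 3 + 6 = 15 (odd)  ✗

parity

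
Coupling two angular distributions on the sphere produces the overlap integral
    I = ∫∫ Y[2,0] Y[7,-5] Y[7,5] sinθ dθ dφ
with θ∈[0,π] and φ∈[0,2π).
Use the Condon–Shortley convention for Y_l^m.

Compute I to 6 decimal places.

Rules hold: Σm=0, L=16 even, 5≤7≤9.
N = 5·15·15 = 1125
Δ = 2!·2!·12!/17! = 1/185640
Racah Σ t=0..2: t=0:+1/2419200 t=1:−1/518400 t=2:+1/2419200 = -1/907200
⇒ 3j(2 7 7; 0 0 0)² = 56/3315, sgn +1
Racah Σ t=0..2: t=0:+1/29030400 t=1:−1/39916800 t=2:+1/1916006400 = 19/1916006400
⇒ 3j(2 7 7; 0 -5 5)² = 361/185640, sgn +1
4πI² = N·(3j₀)²·(3jₘ)² = 1805/48841
I = +1·√(0.0369567/4π) = 0.05423022

0.054230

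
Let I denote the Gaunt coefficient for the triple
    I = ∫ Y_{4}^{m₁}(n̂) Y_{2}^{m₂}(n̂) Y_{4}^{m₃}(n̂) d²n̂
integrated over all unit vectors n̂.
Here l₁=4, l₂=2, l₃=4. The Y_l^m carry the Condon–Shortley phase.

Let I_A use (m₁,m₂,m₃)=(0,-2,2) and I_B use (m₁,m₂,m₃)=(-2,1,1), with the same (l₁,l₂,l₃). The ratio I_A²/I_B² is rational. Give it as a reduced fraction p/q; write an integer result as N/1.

Shared (l₁,l₂,l₃)=(4,2,4): N and (l;000)² cancel in I_A²/I_B².
A: Δ = 2!·6!·2!/11! = 1/13860; Racah Σ t=0..0: t=0:+1/192 = 1/192; ⇒ 3j(4 2 4; 0 -2 2)² = 3/77, sgn +1
B: Δ = 2!·6!·2!/11! = 1/13860; Racah Σ t=1..2: t=1:−1/240 t=2:+1/96 = 1/160; ⇒ 3j(4 2 4; -2 1 1)² = 27/1540, sgn -1
I_A²/I_B² = (3/77)/(27/1540) = 20/9

20/9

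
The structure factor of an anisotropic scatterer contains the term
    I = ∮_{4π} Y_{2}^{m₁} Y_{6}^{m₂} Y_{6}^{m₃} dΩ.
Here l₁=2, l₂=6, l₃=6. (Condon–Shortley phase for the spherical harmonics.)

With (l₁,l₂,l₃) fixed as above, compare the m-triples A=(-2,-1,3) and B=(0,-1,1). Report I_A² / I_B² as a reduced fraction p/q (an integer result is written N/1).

l's match ⇒ only the (l;m) 3-j factors differ between A and B.
A: triangle coeff Δ(2,6,6) = 1/90090; Σ_t [2,2]: t=2:+1/120960 = 1/120960; (3j)²=24/1001 [(2 6 6; -2 -1 3)], sign=-1
B: triangle coeff Δ(2,6,6) = 1/90090; Σ_t [0,2]: t=0:+1/57600 t=1:−1/17280 t=2:+1/120960 = -13/403200; (3j)²=13/770 [(2 6 6; 0 -1 1)], sign=+1
I_A²/I_B² = (24/1001)/(13/770) = 240/169

240/169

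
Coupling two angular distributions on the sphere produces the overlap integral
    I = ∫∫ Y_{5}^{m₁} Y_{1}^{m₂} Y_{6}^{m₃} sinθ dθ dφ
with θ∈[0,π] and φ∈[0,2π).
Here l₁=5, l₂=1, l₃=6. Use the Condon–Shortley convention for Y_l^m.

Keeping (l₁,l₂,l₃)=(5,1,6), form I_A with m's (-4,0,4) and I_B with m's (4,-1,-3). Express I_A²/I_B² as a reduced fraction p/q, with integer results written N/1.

l's match ⇒ only the (l;m) 3-j factors differ between A and B.
A: triangle coeff Δ(5,1,6) = 1/858; Σ_t [0,0]: t=0:+1/362880 = 1/362880; (3j)²=10/429 [(5 1 6; -4 0 4)], sign=+1
B: triangle coeff Δ(5,1,6) = 1/858; Σ_t [0,0]: t=0:+1/725760 = 1/725760; (3j)²=1/286 [(5 1 6; 4 -1 -3)], sign=-1
I_A²/I_B² = (10/429)/(1/286) = 20/3

20/3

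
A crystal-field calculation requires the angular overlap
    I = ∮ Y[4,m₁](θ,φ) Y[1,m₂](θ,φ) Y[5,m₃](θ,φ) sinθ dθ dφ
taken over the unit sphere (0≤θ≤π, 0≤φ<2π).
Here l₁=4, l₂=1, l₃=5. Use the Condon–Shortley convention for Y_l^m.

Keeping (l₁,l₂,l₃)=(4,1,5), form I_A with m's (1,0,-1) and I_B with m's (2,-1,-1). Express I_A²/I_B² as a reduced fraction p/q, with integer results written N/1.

l's match ⇒ only the (l;m) 3-j factors differ between A and B.
A: triangle coeff Δ(4,1,5) = 1/495; Σ_t [0,0]: t=0:+1/720 = 1/720; (3j)²=8/165 [(4 1 5; 1 0 -1)], sign=+1
B: triangle coeff Δ(4,1,5) = 1/495; Σ_t [0,0]: t=0:+1/2880 = 1/2880; (3j)²=2/165 [(4 1 5; 2 -1 -1)], sign=+1
I_A²/I_B² = (8/165)/(2/165) = 4/1

4/1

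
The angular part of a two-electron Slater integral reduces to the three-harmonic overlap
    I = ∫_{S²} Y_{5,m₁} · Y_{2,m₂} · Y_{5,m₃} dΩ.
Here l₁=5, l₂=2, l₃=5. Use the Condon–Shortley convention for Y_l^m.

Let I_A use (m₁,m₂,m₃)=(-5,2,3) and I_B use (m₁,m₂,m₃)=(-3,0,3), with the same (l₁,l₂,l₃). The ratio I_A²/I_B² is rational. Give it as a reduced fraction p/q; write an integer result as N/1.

30/1

Shared (l₁,l₂,l₃)=(5,2,5): N and (l;000)² cancel in I_A²/I_B².
A: Δ = 2!·8!·2!/13! = 1/38610; Racah Σ t=2..2: t=2:+1/161280 = 1/161280; ⇒ 3j(5 2 5; -5 2 3)² = 1/143, sgn +1
B: Δ = 2!·8!·2!/13! = 1/38610; Racah Σ t=0..2: t=0:+1/161280 t=1:−1/5040 t=2:+1/5760 = -1/53760; ⇒ 3j(5 2 5; -3 0 3)² = 1/4290, sgn -1
I_A²/I_B² = (1/143)/(1/4290) = 30/1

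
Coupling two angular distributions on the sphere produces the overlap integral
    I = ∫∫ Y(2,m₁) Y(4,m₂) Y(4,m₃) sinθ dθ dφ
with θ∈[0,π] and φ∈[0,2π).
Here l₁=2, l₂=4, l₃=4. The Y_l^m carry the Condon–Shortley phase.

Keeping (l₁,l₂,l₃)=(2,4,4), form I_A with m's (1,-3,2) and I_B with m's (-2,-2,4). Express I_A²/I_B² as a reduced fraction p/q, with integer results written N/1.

l's match ⇒ only the (l;m) 3-j factors differ between A and B.
A: triangle coeff Δ(2,4,4) = 1/13860; Σ_t [0,1]: t=0:+1/240 t=1:−1/1440 = 1/288; (3j)²=5/132 [(2 4 4; 1 -3 2)], sign=+1
B: triangle coeff Δ(2,4,4) = 1/13860; Σ_t [2,2]: t=2:+1/2880 = 1/2880; (3j)²=2/165 [(2 4 4; -2 -2 4)], sign=+1
I_A²/I_B² = (5/132)/(2/165) = 25/8

25/8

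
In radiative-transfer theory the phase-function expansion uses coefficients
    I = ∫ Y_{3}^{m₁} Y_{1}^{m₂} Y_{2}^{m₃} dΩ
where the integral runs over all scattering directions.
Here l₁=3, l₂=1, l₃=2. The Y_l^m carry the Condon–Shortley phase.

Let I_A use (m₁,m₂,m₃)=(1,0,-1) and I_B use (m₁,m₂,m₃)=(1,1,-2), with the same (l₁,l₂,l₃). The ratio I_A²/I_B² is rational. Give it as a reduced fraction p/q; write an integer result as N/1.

8/1

Same 3,1,2: normalisation and zero-m 3j drop out of the ratio.
A: Δ: 2! 4! 0! / 7! → 1/105; sum: t=1:−1/6 = -1/6; 3j²(3 1 2; 1 0 -1) = Δ·Π!·Σ² = 8/105  (sign +1)
B: Δ: 2! 4! 0! / 7! → 1/105; sum: t=2:+1/48 = 1/48; 3j²(3 1 2; 1 1 -2) = Δ·Π!·Σ² = 1/105  (sign +1)
I_A²/I_B² = (8/105)/(1/105) = 8/1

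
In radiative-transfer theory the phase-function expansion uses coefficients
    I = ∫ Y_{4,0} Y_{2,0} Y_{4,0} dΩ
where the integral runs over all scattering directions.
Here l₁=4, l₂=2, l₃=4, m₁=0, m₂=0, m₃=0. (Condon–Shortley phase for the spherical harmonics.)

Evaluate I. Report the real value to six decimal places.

0.163840

m-sum 0 ✓  L=10 even ✓  2≤4≤6 ✓
Π(2lᵢ+1) = 9×5×9 = 405
triangle coeff Δ(4,2,4) = 1/13860
Σ_t [0,2]: t=0:+1/192 t=1:−1/36 t=2:+1/192 = -5/288
(3j)²=20/693 [(4 2 4; 0 0 0)], sign=-1
(m-triple is (0,0,0) — same symbol as above.)
⇒ 4πI² = 2000/5929
I = (+1)√(2000/5929/(4π)) = 0.16383977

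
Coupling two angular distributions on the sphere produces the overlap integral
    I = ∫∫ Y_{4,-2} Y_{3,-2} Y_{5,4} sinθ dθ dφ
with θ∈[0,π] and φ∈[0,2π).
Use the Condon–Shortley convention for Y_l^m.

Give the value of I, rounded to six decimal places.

m-sum 0 ✓  L=12 even ✓  1≤5≤7 ✓
Π(2lᵢ+1) = 9×7×11 = 693
triangle coeff Δ(4,3,5) = 1/180180
Σ_t [0,2]: t=0:+1/576 t=1:−1/144 t=2:+1/576 = -1/288
(3j)²=20/1001 [(4 3 5; 0 0 0)], sign=+1
Σ_t [0,1]: t=0:+1/8640 t=1:−1/2880 = -1/4320
(3j)²=8/429 [(4 3 5; -2 -2 4)], sign=+1
⇒ 4πI² = 480/1859
I = (+1)√(480/1859/(4π)) = 0.14334284

0.143343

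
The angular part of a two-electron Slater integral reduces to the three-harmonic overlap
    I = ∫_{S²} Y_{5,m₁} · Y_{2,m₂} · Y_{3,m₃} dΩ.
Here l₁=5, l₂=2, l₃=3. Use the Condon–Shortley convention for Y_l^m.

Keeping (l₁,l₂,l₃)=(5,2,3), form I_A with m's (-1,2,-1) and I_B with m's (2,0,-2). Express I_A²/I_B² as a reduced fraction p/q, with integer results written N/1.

Shared (l₁,l₂,l₃)=(5,2,3): N and (l;000)² cancel in I_A²/I_B².
A: Δ = 4!·6!·0!/11! = 1/2310; Racah Σ t=4..4: t=4:+1/1152 = 1/1152; ⇒ 3j(5 2 3; -1 2 -1)² = 1/154, sgn +1
B: Δ = 4!·6!·0!/11! = 1/2310; Racah Σ t=2..2: t=2:+1/480 = 1/480; ⇒ 3j(5 2 3; 2 0 -2)² = 3/110, sgn -1
I_A²/I_B² = (1/154)/(3/110) = 5/21

5/21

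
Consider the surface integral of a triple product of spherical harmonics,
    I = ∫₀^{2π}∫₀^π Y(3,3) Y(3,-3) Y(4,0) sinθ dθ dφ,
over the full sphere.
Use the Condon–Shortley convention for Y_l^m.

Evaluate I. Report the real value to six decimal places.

Rules hold: Σm=0, L=10 even, 0≤4≤6.
N = 7·7·9 = 441
Δ = 2!·4!·4!/11! = 1/34650
Racah Σ t=0..2: t=0:+1/72 t=1:−1/16 t=2:+1/72 = -5/144
⇒ 3j(3 3 4; 0 0 0)² = 2/77, sgn -1
Racah Σ t=0..0: t=0:+1/1152 = 1/1152
⇒ 3j(3 3 4; 3 -3 0)² = 1/154, sgn +1
4πI² = N·(3j₀)²·(3jₘ)² = 9/121
I = -1·√(0.0743802/4π) = -0.07693494

-0.076935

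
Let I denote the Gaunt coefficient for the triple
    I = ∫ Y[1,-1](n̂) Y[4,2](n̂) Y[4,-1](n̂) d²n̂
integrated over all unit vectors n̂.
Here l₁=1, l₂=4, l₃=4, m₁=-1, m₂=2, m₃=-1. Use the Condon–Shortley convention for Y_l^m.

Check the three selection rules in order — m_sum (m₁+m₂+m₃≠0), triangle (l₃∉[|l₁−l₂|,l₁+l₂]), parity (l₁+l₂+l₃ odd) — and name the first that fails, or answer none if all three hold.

parity

m₁+m₂+m₃ = -1 + 2 − 1 = 0  ✓
triangle: |1−4|=3 ≤ l₃=4 ≤ 1+4=5  ✓
parity: l₁+l₂+l₃ = 9 is odd  ✗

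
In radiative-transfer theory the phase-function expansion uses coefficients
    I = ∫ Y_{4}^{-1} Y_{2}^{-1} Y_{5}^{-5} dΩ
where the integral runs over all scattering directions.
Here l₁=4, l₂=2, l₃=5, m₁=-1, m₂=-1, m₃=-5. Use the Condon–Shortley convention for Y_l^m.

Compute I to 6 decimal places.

m-sum = -1 − 1 − 5 = -7 ≠ 0 ⇒ I = 0

0.000000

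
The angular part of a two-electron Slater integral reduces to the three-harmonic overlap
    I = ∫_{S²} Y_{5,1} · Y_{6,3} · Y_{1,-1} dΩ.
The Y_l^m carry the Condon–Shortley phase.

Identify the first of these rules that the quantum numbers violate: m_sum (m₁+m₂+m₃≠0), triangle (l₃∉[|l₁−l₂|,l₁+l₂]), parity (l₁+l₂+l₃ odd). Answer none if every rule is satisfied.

m₁+m₂+m₃ = 1 + 3 − 1 = 3  ✗
triangle: |5−6|=1 ≤ l₃=1 ≤ 5+6=11
parity: l₁+l₂+l₃ = 12 is even

m_sum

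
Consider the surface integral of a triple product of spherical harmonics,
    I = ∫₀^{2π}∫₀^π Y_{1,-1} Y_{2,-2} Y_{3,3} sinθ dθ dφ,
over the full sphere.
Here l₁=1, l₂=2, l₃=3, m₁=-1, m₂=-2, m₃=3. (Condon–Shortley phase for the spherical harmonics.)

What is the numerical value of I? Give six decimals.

Rules hold: Σm=0, L=6 even, 1≤3≤3.
N = 3·5·7 = 105
Δ = 0!·2!·4!/7! = 1/105
Racah Σ t=0..0: t=0:+1/4 = 1/4
⇒ 3j(1 2 3; 0 0 0)² = 3/35, sgn -1
Racah Σ t=0..0: t=0:+1/48 = 1/48
⇒ 3j(1 2 3; -1 -2 3)² = 1/7, sgn +1
4πI² = N·(3j₀)²·(3jₘ)² = 9/7
I = -1·√(1.28571/4π) = -0.31986543

-0.319865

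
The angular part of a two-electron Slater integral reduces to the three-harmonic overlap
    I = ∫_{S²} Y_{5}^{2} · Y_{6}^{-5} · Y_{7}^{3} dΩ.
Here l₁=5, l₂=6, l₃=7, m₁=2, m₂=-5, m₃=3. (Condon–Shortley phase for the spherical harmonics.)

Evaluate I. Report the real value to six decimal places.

-0.138752

Rules hold: Σm=0, L=18 even, 1≤7≤11.
N = 11·13·15 = 2145
Δ = 4!·6!·8!/19! = 1/174594420
Racah Σ t=0..4: t=0:+1/4147200 t=1:−1/207360 t=2:+1/82944 t=3:−1/207360 t=4:+1/4147200 = 1/345600
⇒ 3j(5 6 7; 0 0 0)² = 420/46189, sgn -1
Racah Σ t=0..1: t=0:+1/4354560 t=1:−1/11612160 = 1/6967296
⇒ 3j(5 6 7; 2 -5 3)² = 625/50388, sgn +1
4πI² = N·(3j₀)²·(3jₘ)² = 328125/1356277
I = -1·√(0.241931/4π) = -0.13875241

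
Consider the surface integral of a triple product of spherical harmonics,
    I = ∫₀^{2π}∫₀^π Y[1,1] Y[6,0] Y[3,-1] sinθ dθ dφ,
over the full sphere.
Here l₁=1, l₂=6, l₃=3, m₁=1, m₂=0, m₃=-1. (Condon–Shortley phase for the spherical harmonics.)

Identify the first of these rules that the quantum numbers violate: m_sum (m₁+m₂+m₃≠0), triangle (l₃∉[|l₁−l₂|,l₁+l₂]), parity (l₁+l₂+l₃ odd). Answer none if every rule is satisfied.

triangle

azimuthal sum: 1 + 0 − 1 = 0  ✓
5 ≤ 3 ≤ 7 (triangle on l)  ✗
L = 1 + 6 + 3 = 10 (even)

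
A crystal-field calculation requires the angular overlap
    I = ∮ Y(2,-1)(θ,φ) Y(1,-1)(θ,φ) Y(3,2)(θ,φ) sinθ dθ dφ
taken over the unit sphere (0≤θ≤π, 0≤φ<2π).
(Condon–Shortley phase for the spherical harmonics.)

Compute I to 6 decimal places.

0.261169

Checks pass: Σm=0; 6 even; l₃=3∈[1,3].
(2·2+1)(2·1+1)(2·3+1) = 105
Δ: 0! 4! 2! / 7! → 1/105
sum: t=0:+1/4 = 1/4
3j²(2 1 3; 0 0 0) = Δ·Π!·Σ² = 3/35  (sign -1)
sum: t=0:+1/12 = 1/12
3j²(2 1 3; -1 -1 2) = Δ·Π!·Σ² = 2/21  (sign -1)
combine: 4πI² = 105·3/35·2/21 = 6/7
take √, sign +1: I = 0.26116903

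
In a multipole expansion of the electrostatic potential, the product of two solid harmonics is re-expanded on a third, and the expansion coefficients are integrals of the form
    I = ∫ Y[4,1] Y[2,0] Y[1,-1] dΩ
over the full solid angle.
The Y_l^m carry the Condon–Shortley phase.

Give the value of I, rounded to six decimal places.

|4−2|≤1≤4+2 violated ⇒ I = 0

0.000000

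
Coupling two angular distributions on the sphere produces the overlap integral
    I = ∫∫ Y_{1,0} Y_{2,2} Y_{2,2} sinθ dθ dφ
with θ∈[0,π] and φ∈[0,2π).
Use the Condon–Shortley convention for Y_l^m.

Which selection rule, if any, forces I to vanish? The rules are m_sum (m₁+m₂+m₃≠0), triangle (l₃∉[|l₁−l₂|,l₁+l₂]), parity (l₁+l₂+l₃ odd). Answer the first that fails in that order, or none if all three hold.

Σmᵢ = 4  ✗
l₃∈[|l₁−l₂|,l₁+l₂]=[1,3], have l₃=2
Σlᵢ = 5 ⇒ odd

m_sum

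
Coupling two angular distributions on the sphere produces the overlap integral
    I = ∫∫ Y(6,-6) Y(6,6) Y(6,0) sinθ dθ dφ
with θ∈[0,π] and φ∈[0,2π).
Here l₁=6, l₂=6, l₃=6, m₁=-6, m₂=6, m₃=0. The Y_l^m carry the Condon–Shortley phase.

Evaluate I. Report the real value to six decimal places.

m-sum 0 ✓  L=18 even ✓  0≤6≤12 ✓
Π(2lᵢ+1) = 13×13×13 = 2197
triangle coeff Δ(6,6,6) = 1/325909584
Σ_t [0,6]: t=0:+1/373248000 t=1:−1/1728000 t=2:+1/110592 t=3:−1/46656 t=4:+1/110592 t=5:−1/1728000 t=6:+1/373248000 = -7/1555200
(3j)²=400/46189 [(6 6 6; 0 0 0)], sign=-1
Σ_t [6,6]: t=6:+1/373248000 = 1/373248000
(3j)²=11/4199 [(6 6 6; -6 6 0)], sign=+1
⇒ 4πI² = 5200/104329
I = (-1)√(5200/104329/(4π)) = -0.06297878

-0.062979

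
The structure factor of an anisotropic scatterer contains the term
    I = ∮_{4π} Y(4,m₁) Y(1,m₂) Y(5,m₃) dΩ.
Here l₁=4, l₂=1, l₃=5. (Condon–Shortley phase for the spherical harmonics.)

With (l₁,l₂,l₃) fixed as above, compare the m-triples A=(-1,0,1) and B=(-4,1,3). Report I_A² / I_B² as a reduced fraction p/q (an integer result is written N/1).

l's match ⇒ only the (l;m) 3-j factors differ between A and B.
A: triangle coeff Δ(4,1,5) = 1/495; Σ_t [0,0]: t=0:+1/720 = 1/720; (3j)²=8/165 [(4 1 5; -1 0 1)], sign=+1
B: triangle coeff Δ(4,1,5) = 1/495; Σ_t [0,0]: t=0:+1/80640 = 1/80640; (3j)²=1/495 [(4 1 5; -4 1 3)], sign=+1
I_A²/I_B² = (8/165)/(1/495) = 24/1

24/1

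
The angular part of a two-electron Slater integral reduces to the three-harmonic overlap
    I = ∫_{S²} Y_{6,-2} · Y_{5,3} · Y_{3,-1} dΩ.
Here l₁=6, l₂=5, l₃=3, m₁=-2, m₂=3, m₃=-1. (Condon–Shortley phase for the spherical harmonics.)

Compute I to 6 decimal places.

m-sum 0 ✓  L=14 even ✓  1≤3≤11 ✓
Π(2lᵢ+1) = 13×11×7 = 1001
triangle coeff Δ(6,5,3) = 1/675675
Σ_t [3,5]: t=3:−1/8640 t=4:+1/2304 t=5:−1/8640 = 7/34560
(3j)²=7/429 [(6 5 3; 0 0 0)], sign=-1
Σ_t [6,8]: t=6:+1/11520 t=7:−1/30240 t=8:+1/1935360 = 1/18432
(3j)²=7/429 [(6 5 3; -2 3 -1)], sign=+1
⇒ 4πI² = 343/1287
I = (-1)√(343/1287/(4π)) = -0.14563067

-0.145631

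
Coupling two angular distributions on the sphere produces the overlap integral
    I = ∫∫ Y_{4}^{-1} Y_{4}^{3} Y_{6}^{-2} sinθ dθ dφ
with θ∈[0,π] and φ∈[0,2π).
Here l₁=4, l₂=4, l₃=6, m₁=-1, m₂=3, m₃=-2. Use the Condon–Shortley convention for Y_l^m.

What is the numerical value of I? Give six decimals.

m-sum 0 ✓  L=14 even ✓  0≤6≤8 ✓
Π(2lᵢ+1) = 9×9×13 = 1053
triangle coeff Δ(4,4,6) = 1/1261260
Σ_t [0,2]: t=0:+1/4608 t=1:−1/1296 t=2:+1/4608 = -7/20736
(3j)²=20/1287 [(4 4 6; 0 0 0)], sign=-1
Σ_t [1,2]: t=1:−1/34560 t=2:+1/8640 = 1/11520
(3j)²=3/143 [(4 4 6; -1 3 -2)], sign=+1
⇒ 4πI² = 540/1573
I = (-1)√(540/1573/(4π)) = -0.16528277

-0.165283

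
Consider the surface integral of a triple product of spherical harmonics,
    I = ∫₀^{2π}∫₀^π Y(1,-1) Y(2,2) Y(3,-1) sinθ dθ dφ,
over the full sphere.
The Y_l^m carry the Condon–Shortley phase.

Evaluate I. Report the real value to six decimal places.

-0.082589

m-sum 0 ✓  L=6 even ✓  1≤3≤3 ✓
Π(2lᵢ+1) = 3×5×7 = 105
triangle coeff Δ(1,2,3) = 1/105
Σ_t [0,0]: t=0:+1/4 = 1/4
(3j)²=3/35 [(1 2 3; 0 0 0)], sign=-1
Σ_t [0,0]: t=0:+1/48 = 1/48
(3j)²=1/105 [(1 2 3; -1 2 -1)], sign=+1
⇒ 4πI² = 3/35
I = (-1)√(3/35/(4π)) = -0.08258890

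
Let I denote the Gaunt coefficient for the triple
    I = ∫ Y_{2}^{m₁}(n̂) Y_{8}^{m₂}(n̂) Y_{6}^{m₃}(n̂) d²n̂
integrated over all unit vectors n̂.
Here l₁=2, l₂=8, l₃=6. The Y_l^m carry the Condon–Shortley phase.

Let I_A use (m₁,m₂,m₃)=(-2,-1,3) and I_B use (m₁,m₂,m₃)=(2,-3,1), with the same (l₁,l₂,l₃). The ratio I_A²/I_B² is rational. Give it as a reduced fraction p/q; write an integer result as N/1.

7/66

Shared (l₁,l₂,l₃)=(2,8,6): N and (l;000)² cancel in I_A²/I_B².
A: Δ = 4!·0!·12!/17! = 1/30940; Racah Σ t=4..4: t=4:+1/52254720 = 1/52254720; ⇒ 3j(2 8 6; -2 -1 3)² = 1/884, sgn -1
B: Δ = 4!·0!·12!/17! = 1/30940; Racah Σ t=0..0: t=0:+1/14515200 = 1/14515200; ⇒ 3j(2 8 6; 2 -3 1)² = 33/3094, sgn -1
I_A²/I_B² = (1/884)/(33/3094) = 7/66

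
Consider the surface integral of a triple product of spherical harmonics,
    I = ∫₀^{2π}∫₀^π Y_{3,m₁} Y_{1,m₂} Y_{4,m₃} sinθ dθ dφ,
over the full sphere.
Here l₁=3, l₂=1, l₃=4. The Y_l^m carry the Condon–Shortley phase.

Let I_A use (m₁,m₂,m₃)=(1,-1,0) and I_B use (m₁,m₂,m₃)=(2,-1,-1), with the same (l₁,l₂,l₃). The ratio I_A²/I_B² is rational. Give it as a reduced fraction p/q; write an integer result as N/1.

2/1

Same 3,1,4: normalisation and zero-m 3j drop out of the ratio.
A: Δ: 0! 6! 2! / 9! → 1/252; sum: t=0:+1/96 = 1/96; 3j²(3 1 4; 1 -1 0) = Δ·Π!·Σ² = 1/42  (sign +1)
B: Δ: 0! 6! 2! / 9! → 1/252; sum: t=0:+1/240 = 1/240; 3j²(3 1 4; 2 -1 -1) = Δ·Π!·Σ² = 1/84  (sign -1)
I_A²/I_B² = (1/42)/(1/84) = 2/1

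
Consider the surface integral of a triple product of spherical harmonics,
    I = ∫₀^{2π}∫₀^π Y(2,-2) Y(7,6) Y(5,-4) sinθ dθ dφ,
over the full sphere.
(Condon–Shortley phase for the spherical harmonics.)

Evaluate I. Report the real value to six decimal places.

m-sum 0 ✓  L=14 even ✓  5≤5≤9 ✓
Π(2lᵢ+1) = 5×15×11 = 825
triangle coeff Δ(2,7,5) = 1/15015
Σ_t [2,2]: t=2:+1/57600 = 1/57600
(3j)²=21/715 [(2 7 5; 0 0 0)], sign=-1
Σ_t [4,4]: t=4:+1/8709120 = 1/8709120
(3j)²=1/21 [(2 7 5; -2 6 -4)], sign=-1
⇒ 4πI² = 15/13
I = (+1)√(15/13/(4π)) = 0.30301841

0.303018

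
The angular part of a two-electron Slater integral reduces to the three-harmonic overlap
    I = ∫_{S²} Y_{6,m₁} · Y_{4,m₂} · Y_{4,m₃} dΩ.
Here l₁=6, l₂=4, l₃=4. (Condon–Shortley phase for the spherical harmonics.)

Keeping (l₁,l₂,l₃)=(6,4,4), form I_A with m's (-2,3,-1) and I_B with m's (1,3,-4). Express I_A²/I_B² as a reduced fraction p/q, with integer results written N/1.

Same 6,4,4: normalisation and zero-m 3j drop out of the ratio.
A: Δ: 6! 6! 2! / 15! → 1/1261260; sum: t=5:−1/8640 t=6:+1/34560 = -1/11520; 3j²(6 4 4; -2 3 -1) = Δ·Π!·Σ² = 3/143  (sign +1)
B: Δ: 6! 6! 2! / 15! → 1/1261260; sum: t=5:−1/172800 = -1/172800; 3j²(6 4 4; 1 3 -4) = Δ·Π!·Σ² = 7/2145  (sign -1)
I_A²/I_B² = (3/143)/(7/2145) = 45/7

45/7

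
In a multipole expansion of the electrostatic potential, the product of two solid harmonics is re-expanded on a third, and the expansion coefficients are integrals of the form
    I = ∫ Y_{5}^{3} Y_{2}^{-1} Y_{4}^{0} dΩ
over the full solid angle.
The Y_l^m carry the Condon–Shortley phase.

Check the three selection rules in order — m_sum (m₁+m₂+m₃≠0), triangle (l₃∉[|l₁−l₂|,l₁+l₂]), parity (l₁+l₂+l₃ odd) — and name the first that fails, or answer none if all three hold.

m₁+m₂+m₃ = 3 − 1 + 0 = 2  ✗
triangle: |5−2|=3 ≤ l₃=4 ≤ 5+2=7
parity: l₁+l₂+l₃ = 11 is odd

m_sum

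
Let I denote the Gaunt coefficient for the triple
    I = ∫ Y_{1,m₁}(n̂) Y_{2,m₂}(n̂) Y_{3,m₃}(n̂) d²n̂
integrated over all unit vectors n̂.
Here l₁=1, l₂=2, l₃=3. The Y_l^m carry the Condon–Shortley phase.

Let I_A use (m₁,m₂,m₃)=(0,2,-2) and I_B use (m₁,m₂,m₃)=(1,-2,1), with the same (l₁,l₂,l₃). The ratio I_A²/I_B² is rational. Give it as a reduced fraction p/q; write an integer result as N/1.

Shared (l₁,l₂,l₃)=(1,2,3): N and (l;000)² cancel in I_A²/I_B².
A: Δ = 0!·2!·4!/7! = 1/105; Racah Σ t=0..0: t=0:+1/24 = 1/24; ⇒ 3j(1 2 3; 0 2 -2)² = 1/21, sgn -1
B: Δ = 0!·2!·4!/7! = 1/105; Racah Σ t=0..0: t=0:+1/48 = 1/48; ⇒ 3j(1 2 3; 1 -2 1)² = 1/105, sgn +1
I_A²/I_B² = (1/21)/(1/105) = 5/1

5/1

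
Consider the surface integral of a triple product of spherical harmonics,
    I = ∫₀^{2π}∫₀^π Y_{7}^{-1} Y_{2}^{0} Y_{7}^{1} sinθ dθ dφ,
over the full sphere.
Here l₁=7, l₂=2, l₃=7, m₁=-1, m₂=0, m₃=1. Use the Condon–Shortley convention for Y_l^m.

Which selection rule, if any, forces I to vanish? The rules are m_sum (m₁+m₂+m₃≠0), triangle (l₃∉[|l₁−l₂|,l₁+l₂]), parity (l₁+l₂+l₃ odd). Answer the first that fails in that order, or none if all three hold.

m₁+m₂+m₃ = -1 + 0 + 1 = 0  ✓
triangle: |7−2|=5 ≤ l₃=7 ≤ 7+2=9  ✓
parity: l₁+l₂+l₃ = 16 is even  ✓

none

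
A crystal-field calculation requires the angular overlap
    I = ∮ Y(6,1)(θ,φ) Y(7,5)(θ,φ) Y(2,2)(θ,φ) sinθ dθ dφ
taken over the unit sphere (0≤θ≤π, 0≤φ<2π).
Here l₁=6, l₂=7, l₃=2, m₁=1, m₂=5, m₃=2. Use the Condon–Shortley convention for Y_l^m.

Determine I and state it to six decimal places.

m-sum = 1 + 5 + 2 = 8 ≠ 0 ⇒ I = 0

0.000000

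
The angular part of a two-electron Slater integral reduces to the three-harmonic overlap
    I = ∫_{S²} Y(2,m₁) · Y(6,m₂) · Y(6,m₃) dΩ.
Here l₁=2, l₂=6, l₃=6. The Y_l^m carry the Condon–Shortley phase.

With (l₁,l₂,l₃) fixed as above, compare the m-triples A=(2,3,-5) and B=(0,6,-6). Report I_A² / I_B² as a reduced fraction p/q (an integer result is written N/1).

5/22

Same 2,6,6: normalisation and zero-m 3j drop out of the ratio.
A: Δ: 2! 2! 10! / 15! → 1/90090; sum: t=0:+1/1451520 = 1/1451520; 3j²(2 6 6; 2 3 -5) = Δ·Π!·Σ² = 1/91  (sign -1)
B: Δ: 2! 2! 10! / 15! → 1/90090; sum: t=2:+1/14515200 = 1/14515200; 3j²(2 6 6; 0 6 -6) = Δ·Π!·Σ² = 22/455  (sign +1)
I_A²/I_B² = (1/91)/(22/455) = 5/22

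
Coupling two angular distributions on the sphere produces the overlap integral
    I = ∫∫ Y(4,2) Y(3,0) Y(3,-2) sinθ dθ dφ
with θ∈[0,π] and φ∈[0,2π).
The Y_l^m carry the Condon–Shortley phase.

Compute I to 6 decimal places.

Rules hold: Σm=0, L=10 even, 1≤3≤7.
N = 9·7·7 = 441
Δ = 4!·4!·2!/11! = 1/34650
Racah Σ t=1..3: t=1:−1/72 t=2:+1/16 t=3:−1/72 = 5/144
⇒ 3j(4 3 3; 0 0 0)² = 2/77, sgn -1
Racah Σ t=1..2: t=1:−1/72 t=2:+1/96 = -1/288
⇒ 3j(4 3 3; 2 0 -2)² = 1/462, sgn +1
4πI² = N·(3j₀)²·(3jₘ)² = 3/121
I = -1·√(0.0247934/4π) = -0.04441841

-0.044418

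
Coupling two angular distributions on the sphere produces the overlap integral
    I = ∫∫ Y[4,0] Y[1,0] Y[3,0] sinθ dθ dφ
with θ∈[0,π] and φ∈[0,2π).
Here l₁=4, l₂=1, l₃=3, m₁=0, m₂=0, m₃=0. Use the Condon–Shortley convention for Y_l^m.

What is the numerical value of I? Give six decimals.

m-sum 0 ✓  L=8 even ✓  3≤3≤5 ✓
Π(2lᵢ+1) = 9×3×7 = 189
triangle coeff Δ(4,1,3) = 1/252
Σ_t [1,1]: t=1:−1/36 = -1/36
(3j)²=4/63 [(4 1 3; 0 0 0)], sign=+1
(m-triple is (0,0,0) — same symbol as above.)
⇒ 4πI² = 16/21
I = (+1)√(16/21/(4π)) = 0.24623252

0.246233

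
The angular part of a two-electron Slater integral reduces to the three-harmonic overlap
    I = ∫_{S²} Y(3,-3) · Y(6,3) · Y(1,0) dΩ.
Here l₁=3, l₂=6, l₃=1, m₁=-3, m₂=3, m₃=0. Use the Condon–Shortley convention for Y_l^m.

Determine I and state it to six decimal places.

0.000000

|3−6|≤1≤3+6 violated ⇒ I = 0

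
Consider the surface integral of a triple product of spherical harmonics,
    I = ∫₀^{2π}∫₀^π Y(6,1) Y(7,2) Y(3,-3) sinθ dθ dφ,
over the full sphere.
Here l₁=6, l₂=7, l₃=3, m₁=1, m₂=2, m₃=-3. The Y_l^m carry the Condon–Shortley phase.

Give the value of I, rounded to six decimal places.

-0.170823

m-sum 0 ✓  L=16 even ✓  1≤3≤13 ✓
Π(2lᵢ+1) = 13×15×7 = 1365
triangle coeff Δ(6,7,3) = 1/2042040
Σ_t [4,6]: t=4:+1/207360 t=5:−1/57600 t=6:+1/207360 = -1/129600
(3j)²=168/12155 [(6 7 3; 0 0 0)], sign=+1
Σ_t [5,5]: t=5:−1/691200 = -1/691200
(3j)²=189/9724 [(6 7 3; 1 2 -3)], sign=-1
⇒ 4πI² = 166698/454597
I = (-1)√(166698/454597/(4π)) = -0.17082325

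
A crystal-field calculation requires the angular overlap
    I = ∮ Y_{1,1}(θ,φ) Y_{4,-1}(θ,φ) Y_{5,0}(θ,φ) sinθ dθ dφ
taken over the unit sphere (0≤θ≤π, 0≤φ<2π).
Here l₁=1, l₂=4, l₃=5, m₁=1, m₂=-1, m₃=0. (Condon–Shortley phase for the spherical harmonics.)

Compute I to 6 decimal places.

Rules hold: Σm=0, L=10 even, 3≤5≤5.
N = 3·9·11 = 297
Δ = 0!·2!·8!/11! = 1/495
Racah Σ t=0..0: t=0:+1/576 = 1/576
⇒ 3j(1 4 5; 0 0 0)² = 5/99, sgn -1
Racah Σ t=0..0: t=0:+1/1440 = 1/1440
⇒ 3j(1 4 5; 1 -1 0)² = 2/99, sgn -1
4πI² = N·(3j₀)²·(3jₘ)² = 10/33
I = +1·√(0.30303/4π) = 0.15528807

0.155288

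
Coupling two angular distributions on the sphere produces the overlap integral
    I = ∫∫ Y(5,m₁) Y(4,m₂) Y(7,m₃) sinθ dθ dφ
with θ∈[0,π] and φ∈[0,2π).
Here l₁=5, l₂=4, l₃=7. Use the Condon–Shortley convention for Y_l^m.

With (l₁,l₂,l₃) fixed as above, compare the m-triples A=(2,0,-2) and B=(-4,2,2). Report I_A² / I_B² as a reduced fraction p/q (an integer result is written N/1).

Shared (l₁,l₂,l₃)=(5,4,7): N and (l;000)² cancel in I_A²/I_B².
A: Δ = 2!·8!·6!/17! = 1/6126120; Racah Σ t=0..2: t=0:+1/69120 t=1:−1/51840 t=2:+1/483840 = -1/362880; ⇒ 3j(5 4 7; 2 0 -2)² = 16/17017, sgn +1
B: Δ = 2!·8!·6!/17! = 1/6126120; Racah Σ t=1..2: t=1:−1/4838400 t=2:+1/483840 = 1/537600; ⇒ 3j(5 4 7; -4 2 2)² = 2187/170170, sgn -1
I_A²/I_B² = (16/17017)/(2187/170170) = 160/2187

160/2187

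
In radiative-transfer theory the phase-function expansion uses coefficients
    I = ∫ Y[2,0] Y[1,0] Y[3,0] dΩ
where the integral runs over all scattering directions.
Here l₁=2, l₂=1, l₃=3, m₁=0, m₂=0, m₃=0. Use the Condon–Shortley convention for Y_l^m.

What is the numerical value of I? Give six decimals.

Rules hold: Σm=0, L=6 even, 1≤3≤3.
N = 5·3·7 = 105
Δ = 0!·4!·2!/7! = 1/105
Racah Σ t=0..0: t=0:+1/4 = 1/4
⇒ 3j(2 1 3; 0 0 0)² = 3/35, sgn -1
(m-triple is (0,0,0) — same symbol as above.)
4πI² = N·(3j₀)²·(3jₘ)² = 27/35
I = +1·√(0.771429/4π) = 0.24776670

0.247767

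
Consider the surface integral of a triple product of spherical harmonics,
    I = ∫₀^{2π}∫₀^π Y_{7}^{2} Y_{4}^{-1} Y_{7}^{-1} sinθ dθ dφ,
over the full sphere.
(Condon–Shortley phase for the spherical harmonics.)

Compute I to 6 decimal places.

0.100255

m-sum 0 ✓  L=18 even ✓  3≤7≤11 ✓
Π(2lᵢ+1) = 15×9×15 = 2025
triangle coeff Δ(7,4,7) = 1/58198140
Σ_t [0,4]: t=0:+1/17418240 t=1:−1/622080 t=2:+1/230400 t=3:−1/622080 t=4:+1/17418240 = 1/806400
(3j)²=2268/230945 [(7 4 7; 0 0 0)], sign=-1
Σ_t [0,3]: t=0:+1/2073600 t=1:−1/414720 t=2:+1/725760 t=3:−1/11612160 = -37/58060800
(3j)²=4107/646646 [(7 4 7; 2 -1 -1)], sign=-1
⇒ 4πI² = 269460270/2133423721
I = (+1)√(269460270/2133423721/(4π)) = 0.10025450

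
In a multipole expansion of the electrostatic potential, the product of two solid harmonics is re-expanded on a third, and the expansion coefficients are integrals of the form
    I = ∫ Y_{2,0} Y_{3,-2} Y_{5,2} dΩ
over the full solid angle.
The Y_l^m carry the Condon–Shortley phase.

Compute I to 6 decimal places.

m-sum 0 ✓  L=10 even ✓  1≤5≤5 ✓
Π(2lᵢ+1) = 5×7×11 = 385
triangle coeff Δ(2,3,5) = 1/2310
Σ_t [0,0]: t=0:+1/144 = 1/144
(3j)²=10/231 [(2 3 5; 0 0 0)], sign=-1
Σ_t [0,0]: t=0:+1/480 = 1/480
(3j)²=3/110 [(2 3 5; 0 -2 2)], sign=-1
⇒ 4πI² = 5/11
I = (+1)√(5/11/(4π)) = 0.19018827

0.190188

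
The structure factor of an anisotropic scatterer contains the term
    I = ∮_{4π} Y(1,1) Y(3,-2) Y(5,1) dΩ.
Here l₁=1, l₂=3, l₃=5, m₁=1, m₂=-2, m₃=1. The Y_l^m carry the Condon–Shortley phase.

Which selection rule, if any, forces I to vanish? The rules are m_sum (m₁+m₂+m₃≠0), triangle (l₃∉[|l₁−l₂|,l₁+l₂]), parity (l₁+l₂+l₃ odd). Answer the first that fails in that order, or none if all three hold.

triangle

Σmᵢ = 0  ✓
l₃∈[|l₁−l₂|,l₁+l₂]=[2,4], have l₃=5  ✗
Σlᵢ = 9 ⇒ odd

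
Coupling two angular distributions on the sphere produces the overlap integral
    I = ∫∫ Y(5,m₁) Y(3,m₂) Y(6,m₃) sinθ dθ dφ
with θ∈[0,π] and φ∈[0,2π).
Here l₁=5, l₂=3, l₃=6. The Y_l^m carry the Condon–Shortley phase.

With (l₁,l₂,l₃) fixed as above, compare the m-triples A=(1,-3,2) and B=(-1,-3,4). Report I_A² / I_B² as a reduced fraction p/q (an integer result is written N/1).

5/6

Same 5,3,6: normalisation and zero-m 3j drop out of the ratio.
A: Δ: 2! 8! 4! / 15! → 1/675675; sum: t=0:+1/27648 = 1/27648; 3j²(5 3 6; 1 -3 2) = Δ·Π!·Σ² = 10/429  (sign +1)
B: Δ: 2! 8! 4! / 15! → 1/675675; sum: t=0:+1/69120 = 1/69120; 3j²(5 3 6; -1 -3 4) = Δ·Π!·Σ² = 4/143  (sign +1)
I_A²/I_B² = (10/429)/(4/143) = 5/6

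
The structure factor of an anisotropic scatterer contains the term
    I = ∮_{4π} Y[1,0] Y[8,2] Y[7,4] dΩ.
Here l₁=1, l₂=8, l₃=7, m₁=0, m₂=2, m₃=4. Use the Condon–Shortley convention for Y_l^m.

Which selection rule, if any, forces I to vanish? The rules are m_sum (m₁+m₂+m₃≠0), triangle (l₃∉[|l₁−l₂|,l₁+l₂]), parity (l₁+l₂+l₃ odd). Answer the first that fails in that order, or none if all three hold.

m₁+m₂+m₃ = 0 + 2 + 4 = 6  ✗
triangle: |1−8|=7 ≤ l₃=7 ≤ 1+8=9
parity: l₁+l₂+l₃ = 16 is even

m_sum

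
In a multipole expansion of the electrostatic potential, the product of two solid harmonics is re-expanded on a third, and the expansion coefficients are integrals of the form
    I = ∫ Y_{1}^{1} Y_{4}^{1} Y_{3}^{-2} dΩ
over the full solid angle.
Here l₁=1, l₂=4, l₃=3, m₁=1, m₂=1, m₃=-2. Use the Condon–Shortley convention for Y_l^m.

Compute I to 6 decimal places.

-0.106622

Checks pass: Σm=0; 8 even; l₃=3∈[3,5].
(2·1+1)(2·4+1)(2·3+1) = 189
Δ: 2! 0! 6! / 9! → 1/252
sum: t=1:−1/36 = -1/36
3j²(1 4 3; 0 0 0) = Δ·Π!·Σ² = 4/63  (sign +1)
sum: t=0:+1/240 = 1/240
3j²(1 4 3; 1 1 -2) = Δ·Π!·Σ² = 1/84  (sign -1)
combine: 4πI² = 189·4/63·1/84 = 1/7
take √, sign -1: I = -0.10662181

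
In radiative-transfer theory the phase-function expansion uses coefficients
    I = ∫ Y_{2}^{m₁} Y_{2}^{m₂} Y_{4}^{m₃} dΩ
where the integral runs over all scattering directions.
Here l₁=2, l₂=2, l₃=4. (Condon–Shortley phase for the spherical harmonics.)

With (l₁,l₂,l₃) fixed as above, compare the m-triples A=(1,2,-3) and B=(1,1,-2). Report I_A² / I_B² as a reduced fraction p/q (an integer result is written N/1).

Shared (l₁,l₂,l₃)=(2,2,4): N and (l;000)² cancel in I_A²/I_B².
A: Δ = 0!·4!·4!/9! = 1/630; Racah Σ t=0..0: t=0:+1/144 = 1/144; ⇒ 3j(2 2 4; 1 2 -3)² = 1/18, sgn -1
B: Δ = 0!·4!·4!/9! = 1/630; Racah Σ t=0..0: t=0:+1/36 = 1/36; ⇒ 3j(2 2 4; 1 1 -2)² = 4/63, sgn +1
I_A²/I_B² = (1/18)/(4/63) = 7/8

7/8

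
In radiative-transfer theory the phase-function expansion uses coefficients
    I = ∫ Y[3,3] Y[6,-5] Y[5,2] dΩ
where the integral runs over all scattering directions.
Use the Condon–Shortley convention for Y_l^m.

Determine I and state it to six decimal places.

m-sum 0 ✓  L=14 even ✓  3≤5≤9 ✓
Π(2lᵢ+1) = 7×13×11 = 1001
triangle coeff Δ(3,6,5) = 1/675675
Σ_t [1,3]: t=1:−1/8640 t=2:+1/2304 t=3:−1/8640 = 7/34560
(3j)²=7/429 [(3 6 5; 0 0 0)], sign=-1
Σ_t [0,0]: t=0:+1/241920 = 1/241920
(3j)²=2/91 [(3 6 5; 3 -5 2)], sign=-1
⇒ 4πI² = 14/39
I = (+1)√(14/39/(4π)) = 0.16901560

0.169016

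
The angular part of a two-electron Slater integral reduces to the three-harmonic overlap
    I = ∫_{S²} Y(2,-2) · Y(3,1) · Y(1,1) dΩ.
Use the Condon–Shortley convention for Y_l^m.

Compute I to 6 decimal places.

m-sum 0 ✓  L=6 even ✓  1≤1≤5 ✓
Π(2lᵢ+1) = 5×7×3 = 105
triangle coeff Δ(2,3,1) = 1/105
Σ_t [2,2]: t=2:+1/4 = 1/4
(3j)²=3/35 [(2 3 1; 0 0 0)], sign=-1
Σ_t [4,4]: t=4:+1/48 = 1/48
(3j)²=1/105 [(2 3 1; -2 1 1)], sign=+1
⇒ 4πI² = 3/35
I = (-1)√(3/35/(4π)) = -0.08258890

-0.082589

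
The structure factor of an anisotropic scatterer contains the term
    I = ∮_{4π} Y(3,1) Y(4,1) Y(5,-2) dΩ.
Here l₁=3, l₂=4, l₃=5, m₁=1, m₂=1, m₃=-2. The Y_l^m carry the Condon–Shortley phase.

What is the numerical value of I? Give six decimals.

Checks pass: Σm=0; 12 even; l₃=5∈[1,7].
(2·3+1)(2·4+1)(2·5+1) = 693
Δ: 2! 4! 6! / 13! → 1/180180
sum: t=0:+1/576 t=1:−1/144 t=2:+1/576 = -1/288
3j²(3 4 5; 0 0 0) = Δ·Π!·Σ² = 20/1001  (sign +1)
sum: t=0:+1/960 t=1:−1/288 t=2:+1/1728 = -1/540
3j²(3 4 5; 1 1 -2) = Δ·Π!·Σ² = 128/6435  (sign +1)
combine: 4πI² = 693·20/1001·128/6435 = 512/1859
take √, sign +1: I = 0.14804384

0.148044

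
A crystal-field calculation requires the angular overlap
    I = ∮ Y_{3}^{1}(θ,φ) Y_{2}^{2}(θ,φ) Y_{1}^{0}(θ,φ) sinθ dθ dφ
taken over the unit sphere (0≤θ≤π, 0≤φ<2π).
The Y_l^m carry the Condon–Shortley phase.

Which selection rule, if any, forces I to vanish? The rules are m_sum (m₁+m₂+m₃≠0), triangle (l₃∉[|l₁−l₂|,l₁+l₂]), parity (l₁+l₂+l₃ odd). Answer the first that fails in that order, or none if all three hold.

m_sum

m₁+m₂+m₃ = 1 + 2 + 0 = 3  ✗
triangle: |3−2|=1 ≤ l₃=1 ≤ 3+2=5
parity: l₁+l₂+l₃ = 6 is even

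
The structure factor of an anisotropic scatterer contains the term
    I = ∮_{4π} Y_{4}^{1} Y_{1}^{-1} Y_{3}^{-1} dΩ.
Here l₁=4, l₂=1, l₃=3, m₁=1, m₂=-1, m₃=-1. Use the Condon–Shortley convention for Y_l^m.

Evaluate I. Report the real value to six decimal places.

m-sum = 1 − 1 − 1 = -1 ≠ 0 ⇒ I = 0

0.000000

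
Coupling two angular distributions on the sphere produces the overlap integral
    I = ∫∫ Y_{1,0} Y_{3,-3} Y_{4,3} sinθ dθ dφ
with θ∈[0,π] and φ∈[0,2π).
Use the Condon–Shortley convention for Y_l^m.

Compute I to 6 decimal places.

-0.162868

Rules hold: Σm=0, L=8 even, 2≤4≤4.
N = 3·7·9 = 189
Δ = 0!·2!·6!/9! = 1/252
Racah Σ t=0..0: t=0:+1/36 = 1/36
⇒ 3j(1 3 4; 0 0 0)² = 4/63, sgn +1
Racah Σ t=0..0: t=0:+1/720 = 1/720
⇒ 3j(1 3 4; 0 -3 3)² = 1/36, sgn -1
4πI² = N·(3j₀)²·(3jₘ)² = 1/3
I = -1·√(0.333333/4π) = -0.16286750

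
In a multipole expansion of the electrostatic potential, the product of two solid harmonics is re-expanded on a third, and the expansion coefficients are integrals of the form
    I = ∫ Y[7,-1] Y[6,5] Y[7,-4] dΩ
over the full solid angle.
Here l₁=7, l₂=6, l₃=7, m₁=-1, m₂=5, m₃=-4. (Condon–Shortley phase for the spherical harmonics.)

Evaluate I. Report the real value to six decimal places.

0.111002

Checks pass: Σm=0; 20 even; l₃=7∈[1,13].
(2·7+1)(2·6+1)(2·7+1) = 2925
Δ: 6! 8! 6! / 21! → 1/2444321880
sum: t=0:+1/2612736000 t=1:−1/20736000 t=2:+1/1658880 t=3:−1/746496 t=4:+1/1658880 t=5:−1/20736000 t=6:+1/2612736000 = -1/4354560
3j²(7 6 7; 0 0 0) = Δ·Π!·Σ² = 1000/138567  (sign +1)
sum: t=5:−1/62208000 t=6:+1/124416000 = -1/124416000
3j²(7 6 7; -1 5 -4) = Δ·Π!·Σ² = 154/20995  (sign +1)
combine: 4πI² = 2925·1000/138567·154/20995 = 210000/1356277
take √, sign +1: I = 0.11100193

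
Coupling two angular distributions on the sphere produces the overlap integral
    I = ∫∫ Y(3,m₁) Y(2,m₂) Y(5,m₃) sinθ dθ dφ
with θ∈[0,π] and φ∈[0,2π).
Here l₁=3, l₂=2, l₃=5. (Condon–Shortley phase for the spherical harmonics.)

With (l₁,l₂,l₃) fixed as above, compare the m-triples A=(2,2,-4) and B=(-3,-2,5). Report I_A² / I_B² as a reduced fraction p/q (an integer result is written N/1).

Shared (l₁,l₂,l₃)=(3,2,5): N and (l;000)² cancel in I_A²/I_B².
A: Δ = 0!·6!·4!/11! = 1/2310; Racah Σ t=0..0: t=0:+1/2880 = 1/2880; ⇒ 3j(3 2 5; 2 2 -4)² = 3/55, sgn -1
B: Δ = 0!·6!·4!/11! = 1/2310; Racah Σ t=0..0: t=0:+1/17280 = 1/17280; ⇒ 3j(3 2 5; -3 -2 5)² = 1/11, sgn +1
I_A²/I_B² = (3/55)/(1/11) = 3/5

3/5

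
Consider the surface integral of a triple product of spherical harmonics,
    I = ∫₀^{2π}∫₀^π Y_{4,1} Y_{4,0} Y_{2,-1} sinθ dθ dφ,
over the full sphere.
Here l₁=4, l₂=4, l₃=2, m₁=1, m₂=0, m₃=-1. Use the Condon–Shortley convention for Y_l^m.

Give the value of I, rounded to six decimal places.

m-sum 0 ✓  L=10 even ✓  0≤2≤8 ✓
Π(2lᵢ+1) = 9×9×5 = 405
triangle coeff Δ(4,4,2) = 1/13860
Σ_t [2,4]: t=2:+1/192 t=3:−1/36 t=4:+1/192 = -5/288
(3j)²=20/693 [(4 4 2; 0 0 0)], sign=-1
Σ_t [2,3]: t=2:+1/96 t=3:−1/72 = -1/288
(3j)²=1/462 [(4 4 2; 1 0 -1)], sign=+1
⇒ 4πI² = 150/5929
I = (-1)√(150/5929/(4π)) = -0.04486937

-0.044869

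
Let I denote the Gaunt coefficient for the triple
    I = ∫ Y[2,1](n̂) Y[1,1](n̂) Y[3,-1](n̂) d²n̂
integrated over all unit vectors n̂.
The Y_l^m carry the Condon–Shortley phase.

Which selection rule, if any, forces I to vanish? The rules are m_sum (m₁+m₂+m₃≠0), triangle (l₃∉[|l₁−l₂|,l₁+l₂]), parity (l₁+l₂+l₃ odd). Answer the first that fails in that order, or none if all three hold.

m_sum

azimuthal sum: 1 + 1 − 1 = 1  ✗
1 ≤ 3 ≤ 3 (triangle on l)
L = 2 + 1 + 3 = 6 (even)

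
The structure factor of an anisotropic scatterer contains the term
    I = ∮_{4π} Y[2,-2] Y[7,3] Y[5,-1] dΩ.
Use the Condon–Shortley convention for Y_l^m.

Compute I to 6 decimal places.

m-sum 0 ✓  L=14 even ✓  5≤5≤9 ✓
Π(2lᵢ+1) = 5×15×11 = 825
triangle coeff Δ(2,7,5) = 1/15015
Σ_t [2,2]: t=2:+1/57600 = 1/57600
(3j)²=21/715 [(2 7 5; 0 0 0)], sign=-1
Σ_t [4,4]: t=4:+1/414720 = 1/414720
(3j)²=2/143 [(2 7 5; -2 3 -1)], sign=+1
⇒ 4πI² = 630/1859
I = (-1)√(630/1859/(4π)) = -0.16421985

-0.164220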